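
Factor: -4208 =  -2^4*263^1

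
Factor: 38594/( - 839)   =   - 46 = -2^1 * 23^1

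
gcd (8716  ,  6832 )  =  4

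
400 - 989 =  - 589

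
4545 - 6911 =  - 2366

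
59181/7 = 8454 + 3/7 = 8454.43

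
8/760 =1/95 =0.01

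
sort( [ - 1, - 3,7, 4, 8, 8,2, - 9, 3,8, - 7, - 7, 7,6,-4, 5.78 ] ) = [ - 9 ,  -  7, - 7, - 4,-3,-1,  2, 3 , 4,5.78, 6, 7 , 7,  8, 8 , 8]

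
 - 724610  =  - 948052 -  - 223442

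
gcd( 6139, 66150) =7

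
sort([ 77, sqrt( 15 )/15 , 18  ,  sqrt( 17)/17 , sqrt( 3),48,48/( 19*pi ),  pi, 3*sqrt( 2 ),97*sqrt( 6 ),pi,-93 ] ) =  [ - 93,sqrt ( 17 ) /17, sqrt( 15)/15,48/( 19*pi),sqrt (3 ),pi,pi,3*sqrt( 2),18 , 48,77,97*sqrt (6 )]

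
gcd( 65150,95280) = 10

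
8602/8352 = 4301/4176 = 1.03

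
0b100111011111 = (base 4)213133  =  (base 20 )667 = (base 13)11C5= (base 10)2527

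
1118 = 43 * 26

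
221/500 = 221/500 =0.44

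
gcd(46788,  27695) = 1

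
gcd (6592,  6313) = 1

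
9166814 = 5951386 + 3215428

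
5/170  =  1/34= 0.03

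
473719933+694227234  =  1167947167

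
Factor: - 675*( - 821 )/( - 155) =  - 110835/31  =  - 3^3*5^1*31^( - 1 ) * 821^1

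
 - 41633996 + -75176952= - 116810948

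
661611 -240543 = 421068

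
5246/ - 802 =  - 2623/401 = -6.54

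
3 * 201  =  603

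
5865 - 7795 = -1930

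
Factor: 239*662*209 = 2^1*11^1*19^1* 239^1*331^1 = 33067562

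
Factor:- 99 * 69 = -3^3*11^1*23^1 = - 6831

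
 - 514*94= - 48316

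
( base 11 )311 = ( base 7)1044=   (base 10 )375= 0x177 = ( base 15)1a0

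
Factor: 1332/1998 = 2^1*3^( - 1 ) = 2/3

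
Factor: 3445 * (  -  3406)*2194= - 2^2*5^1*13^2*53^1*131^1*1097^1 = -25743671980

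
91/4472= 7/344  =  0.02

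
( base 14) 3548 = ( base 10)9276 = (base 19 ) 16d4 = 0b10010000111100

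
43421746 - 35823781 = 7597965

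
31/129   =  31/129=0.24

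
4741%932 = 81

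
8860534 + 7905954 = 16766488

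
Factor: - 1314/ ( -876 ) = 3/2 = 2^ ( - 1)*3^1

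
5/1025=1/205= 0.00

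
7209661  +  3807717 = 11017378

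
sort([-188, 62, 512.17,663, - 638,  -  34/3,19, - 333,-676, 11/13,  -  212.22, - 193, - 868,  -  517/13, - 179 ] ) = [- 868,- 676, - 638,  -  333, - 212.22,  -  193 , - 188,- 179,  -  517/13, - 34/3, 11/13,19, 62,  512.17, 663]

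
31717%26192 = 5525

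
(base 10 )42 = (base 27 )1F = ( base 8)52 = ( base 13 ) 33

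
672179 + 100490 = 772669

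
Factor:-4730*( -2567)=2^1*5^1 * 11^1*17^1*43^1*151^1 = 12141910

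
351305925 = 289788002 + 61517923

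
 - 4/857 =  - 1+853/857 = -  0.00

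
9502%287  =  31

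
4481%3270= 1211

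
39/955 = 39/955 = 0.04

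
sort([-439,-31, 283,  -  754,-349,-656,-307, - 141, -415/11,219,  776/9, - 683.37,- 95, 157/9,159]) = [ - 754,-683.37, - 656 ,  -  439,-349,-307  ,-141,-95, - 415/11, - 31,157/9, 776/9,159,219, 283] 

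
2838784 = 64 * 44356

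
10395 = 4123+6272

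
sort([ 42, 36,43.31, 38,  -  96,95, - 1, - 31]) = [ - 96, -31, - 1,  36, 38, 42, 43.31,95 ]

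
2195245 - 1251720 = 943525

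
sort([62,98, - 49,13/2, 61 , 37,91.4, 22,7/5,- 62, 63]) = [ - 62, - 49, 7/5, 13/2, 22,37,61,62, 63, 91.4, 98] 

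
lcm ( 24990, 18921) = 1324470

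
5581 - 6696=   -  1115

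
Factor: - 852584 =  - 2^3 * 17^1 *6269^1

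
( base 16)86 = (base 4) 2012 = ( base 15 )8e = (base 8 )206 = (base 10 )134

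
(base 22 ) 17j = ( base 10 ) 657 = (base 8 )1221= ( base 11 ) 548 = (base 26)P7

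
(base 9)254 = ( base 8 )323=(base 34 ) 67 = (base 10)211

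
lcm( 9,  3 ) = 9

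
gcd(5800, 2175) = 725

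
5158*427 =2202466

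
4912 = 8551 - 3639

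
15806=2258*7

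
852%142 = 0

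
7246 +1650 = 8896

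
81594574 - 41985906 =39608668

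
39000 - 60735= - 21735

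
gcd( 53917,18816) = 1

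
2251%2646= 2251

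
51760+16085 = 67845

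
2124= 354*6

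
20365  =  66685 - 46320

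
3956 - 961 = 2995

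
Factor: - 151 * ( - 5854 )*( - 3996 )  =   - 3532280184 = - 2^3*3^3*37^1*151^1*2927^1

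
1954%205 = 109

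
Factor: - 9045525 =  - 3^1*5^2*120607^1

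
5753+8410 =14163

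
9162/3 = 3054 = 3054.00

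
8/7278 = 4/3639 = 0.00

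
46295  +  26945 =73240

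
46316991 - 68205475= - 21888484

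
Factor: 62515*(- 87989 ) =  - 5500632335 = -5^1 * 11^1*19^1 * 421^1*12503^1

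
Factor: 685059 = 3^1*228353^1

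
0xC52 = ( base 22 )6b8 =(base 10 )3154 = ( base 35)2K4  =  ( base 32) 32I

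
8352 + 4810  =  13162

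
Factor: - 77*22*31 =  - 2^1 * 7^1*11^2* 31^1 = - 52514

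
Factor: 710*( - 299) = -212290 = - 2^1 * 5^1*13^1* 23^1*71^1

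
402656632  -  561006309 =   -  158349677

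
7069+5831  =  12900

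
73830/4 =36915/2 = 18457.50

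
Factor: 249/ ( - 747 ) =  - 3^( - 1) =- 1/3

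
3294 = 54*61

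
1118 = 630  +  488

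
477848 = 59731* 8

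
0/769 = 0 = 0.00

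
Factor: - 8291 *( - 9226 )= 2^1*7^1 * 659^1* 8291^1 = 76492766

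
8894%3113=2668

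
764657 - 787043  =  -22386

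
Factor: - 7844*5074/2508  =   - 9950114/627 = - 2^1*3^( - 1 ) * 11^( - 1)*19^( - 1)*37^1*43^1*53^1*59^1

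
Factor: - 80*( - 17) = 2^4*5^1*17^1= 1360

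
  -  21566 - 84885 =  - 106451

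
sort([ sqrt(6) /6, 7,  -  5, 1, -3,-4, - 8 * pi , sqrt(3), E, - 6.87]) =[ - 8*pi, - 6.87, - 5, - 4, - 3 , sqrt( 6)/6,1 , sqrt(3), E,  7 ]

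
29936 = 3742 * 8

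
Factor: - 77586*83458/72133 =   -  6475172388/72133 = - 2^2 *3^1*53^( - 1) * 67^1*193^1* 1361^( - 1) * 41729^1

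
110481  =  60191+50290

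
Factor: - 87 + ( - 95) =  - 182 = - 2^1*7^1*13^1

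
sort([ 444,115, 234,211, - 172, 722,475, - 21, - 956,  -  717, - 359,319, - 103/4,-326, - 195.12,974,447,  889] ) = [ - 956, - 717, - 359,-326, - 195.12,  -  172, - 103/4, - 21,115, 211, 234, 319,  444, 447,475,722, 889,974] 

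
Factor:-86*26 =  - 2236 = -2^2*13^1*43^1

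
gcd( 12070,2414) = 2414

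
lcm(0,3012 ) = 0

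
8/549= 8/549 = 0.01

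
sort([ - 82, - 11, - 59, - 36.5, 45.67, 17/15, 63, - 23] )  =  [ - 82,  -  59, - 36.5, - 23, - 11, 17/15,45.67, 63] 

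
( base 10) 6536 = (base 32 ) 6c8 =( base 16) 1988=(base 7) 25025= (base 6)50132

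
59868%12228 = 10956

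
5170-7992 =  - 2822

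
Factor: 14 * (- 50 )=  - 2^2*5^2*7^1  =  - 700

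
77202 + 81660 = 158862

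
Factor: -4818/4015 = -6/5 = -  2^1 * 3^1*5^(  -  1)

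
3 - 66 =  - 63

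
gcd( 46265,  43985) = 95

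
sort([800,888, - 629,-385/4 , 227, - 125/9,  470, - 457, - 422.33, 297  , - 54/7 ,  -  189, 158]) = [-629, - 457, - 422.33, - 189,-385/4,-125/9, - 54/7,158,  227 , 297, 470 , 800,888]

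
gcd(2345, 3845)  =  5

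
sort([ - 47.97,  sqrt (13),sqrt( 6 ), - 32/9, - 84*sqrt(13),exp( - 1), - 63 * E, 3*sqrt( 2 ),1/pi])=[  -  84*sqrt( 13 ), - 63 * E, - 47.97, - 32/9,1/pi , exp(-1 ),sqrt( 6),  sqrt(13 ),3 * sqrt( 2 )]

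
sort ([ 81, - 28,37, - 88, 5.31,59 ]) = [ - 88,-28, 5.31  ,  37 , 59, 81]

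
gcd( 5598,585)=9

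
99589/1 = 99589 = 99589.00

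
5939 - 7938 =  - 1999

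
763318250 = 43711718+719606532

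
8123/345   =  23 + 188/345 = 23.54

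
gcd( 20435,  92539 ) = 1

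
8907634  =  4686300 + 4221334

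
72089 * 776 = 55941064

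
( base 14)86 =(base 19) 64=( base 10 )118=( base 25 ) 4i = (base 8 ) 166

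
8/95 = 8/95 =0.08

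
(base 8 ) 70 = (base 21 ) 2E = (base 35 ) 1L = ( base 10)56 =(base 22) 2c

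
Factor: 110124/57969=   2^2*3^( -1)*7^1*23^1 * 113^( - 1) = 644/339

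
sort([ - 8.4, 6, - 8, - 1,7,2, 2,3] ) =[-8.4, - 8, - 1, 2,  2,3,6,7]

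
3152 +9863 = 13015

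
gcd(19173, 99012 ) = 3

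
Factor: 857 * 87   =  74559  =  3^1*29^1 * 857^1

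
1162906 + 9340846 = 10503752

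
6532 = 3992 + 2540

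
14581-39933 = -25352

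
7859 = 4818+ 3041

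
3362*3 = 10086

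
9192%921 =903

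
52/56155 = 52/56155 = 0.00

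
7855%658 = 617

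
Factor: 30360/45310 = 2^2*3^1 * 11^1 * 197^( - 1) = 132/197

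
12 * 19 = 228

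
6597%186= 87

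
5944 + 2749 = 8693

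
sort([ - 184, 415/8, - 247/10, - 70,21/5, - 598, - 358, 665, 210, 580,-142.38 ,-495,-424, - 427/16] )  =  [ - 598, - 495, - 424, - 358,  -  184,-142.38, - 70, - 427/16, - 247/10, 21/5, 415/8, 210, 580, 665 ] 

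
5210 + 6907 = 12117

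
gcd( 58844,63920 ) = 188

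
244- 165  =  79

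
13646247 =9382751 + 4263496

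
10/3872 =5/1936= 0.00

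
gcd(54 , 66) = 6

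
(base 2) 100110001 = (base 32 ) 9h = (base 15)155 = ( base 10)305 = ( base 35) 8p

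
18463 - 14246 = 4217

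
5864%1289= 708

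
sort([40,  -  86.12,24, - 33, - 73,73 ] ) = [ - 86.12,- 73 ,-33,24,40, 73]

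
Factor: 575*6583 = 5^2  *23^1 * 29^1*227^1 = 3785225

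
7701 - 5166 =2535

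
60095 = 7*8585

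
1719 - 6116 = -4397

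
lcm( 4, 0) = 0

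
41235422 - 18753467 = 22481955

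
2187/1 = 2187 =2187.00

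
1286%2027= 1286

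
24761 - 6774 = 17987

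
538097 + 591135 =1129232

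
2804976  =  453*6192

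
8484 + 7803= 16287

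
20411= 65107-44696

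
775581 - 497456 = 278125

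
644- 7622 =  - 6978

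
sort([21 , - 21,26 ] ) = [  -  21, 21,26] 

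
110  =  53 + 57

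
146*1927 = 281342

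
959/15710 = 959/15710=0.06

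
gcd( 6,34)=2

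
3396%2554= 842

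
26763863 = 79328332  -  52564469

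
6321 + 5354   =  11675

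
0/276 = 0 = 0.00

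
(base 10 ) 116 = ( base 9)138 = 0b1110100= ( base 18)68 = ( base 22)56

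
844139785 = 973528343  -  129388558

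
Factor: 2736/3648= 3/4  =  2^( - 2)*3^1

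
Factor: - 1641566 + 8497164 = 6855598 = 2^1*3427799^1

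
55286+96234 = 151520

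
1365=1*1365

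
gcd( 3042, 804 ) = 6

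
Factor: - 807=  - 3^1* 269^1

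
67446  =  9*7494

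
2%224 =2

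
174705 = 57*3065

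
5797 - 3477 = 2320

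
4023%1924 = 175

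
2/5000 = 1/2500 = 0.00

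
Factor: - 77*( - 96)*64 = 473088=2^11*3^1*7^1*11^1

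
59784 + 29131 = 88915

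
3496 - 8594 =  - 5098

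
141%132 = 9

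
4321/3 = 4321/3=1440.33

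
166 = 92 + 74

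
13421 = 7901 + 5520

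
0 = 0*45004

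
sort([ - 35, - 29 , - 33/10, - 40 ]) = [ - 40, - 35, - 29, - 33/10]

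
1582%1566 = 16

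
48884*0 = 0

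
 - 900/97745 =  - 1 + 19369/19549=   - 0.01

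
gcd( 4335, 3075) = 15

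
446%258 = 188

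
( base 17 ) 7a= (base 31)45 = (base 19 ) 6F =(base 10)129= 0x81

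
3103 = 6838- 3735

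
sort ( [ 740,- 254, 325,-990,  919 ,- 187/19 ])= [ - 990,-254, - 187/19, 325,740, 919 ]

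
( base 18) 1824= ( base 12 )4A94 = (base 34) 7AW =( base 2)10000100010000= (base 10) 8464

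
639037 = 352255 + 286782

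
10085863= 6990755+3095108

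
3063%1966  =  1097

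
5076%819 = 162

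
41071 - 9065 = 32006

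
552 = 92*6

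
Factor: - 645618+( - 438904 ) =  - 2^1 * 542261^1  =  -  1084522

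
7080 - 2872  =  4208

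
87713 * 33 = 2894529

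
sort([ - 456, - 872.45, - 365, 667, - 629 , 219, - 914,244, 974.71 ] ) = [ - 914,-872.45, - 629, - 456, - 365, 219, 244,667, 974.71]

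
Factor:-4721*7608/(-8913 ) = 2^3*317^1*2971^ (  -  1 )*4721^1 = 11972456/2971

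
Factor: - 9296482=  - 2^1*13^1*337^1*1061^1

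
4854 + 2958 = 7812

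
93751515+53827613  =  147579128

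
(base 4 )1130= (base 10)92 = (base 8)134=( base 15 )62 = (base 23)40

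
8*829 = 6632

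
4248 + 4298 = 8546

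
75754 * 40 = 3030160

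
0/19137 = 0 = 0.00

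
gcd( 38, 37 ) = 1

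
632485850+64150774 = 696636624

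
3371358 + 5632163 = 9003521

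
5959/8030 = 5959/8030 = 0.74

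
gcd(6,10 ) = 2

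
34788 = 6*5798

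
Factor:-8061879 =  - 3^1 * 7^1 * 397^1 * 967^1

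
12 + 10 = 22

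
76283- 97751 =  - 21468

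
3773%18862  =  3773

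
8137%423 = 100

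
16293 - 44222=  - 27929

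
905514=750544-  - 154970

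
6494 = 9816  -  3322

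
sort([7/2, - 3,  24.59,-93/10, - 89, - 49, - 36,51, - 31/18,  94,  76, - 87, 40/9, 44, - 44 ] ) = [ - 89,-87, - 49,-44, - 36, - 93/10,  -  3, - 31/18,  7/2, 40/9 , 24.59,44,51,  76,94 ]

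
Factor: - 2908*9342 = - 27166536 = -2^3  *  3^3* 173^1*727^1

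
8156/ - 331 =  - 8156/331  =  - 24.64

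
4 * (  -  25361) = -101444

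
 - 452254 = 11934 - 464188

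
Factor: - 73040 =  - 2^4*5^1 * 11^1*83^1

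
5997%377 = 342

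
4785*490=2344650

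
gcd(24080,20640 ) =3440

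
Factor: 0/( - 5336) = 0^1 = 0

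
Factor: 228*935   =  213180  =  2^2*3^1*5^1*11^1*17^1*19^1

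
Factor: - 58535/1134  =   - 2^( - 1 )*3^( - 4)* 5^1 * 7^(  -  1 ) *23^1 * 509^1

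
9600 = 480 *20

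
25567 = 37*691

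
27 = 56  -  29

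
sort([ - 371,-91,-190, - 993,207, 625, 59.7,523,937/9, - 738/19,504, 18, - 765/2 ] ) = [ - 993,  -  765/2,-371, - 190,-91,  -  738/19, 18,59.7,  937/9, 207,504, 523,625] 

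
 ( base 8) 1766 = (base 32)VM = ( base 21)266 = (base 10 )1014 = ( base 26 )1D0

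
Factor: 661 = 661^1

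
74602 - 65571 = 9031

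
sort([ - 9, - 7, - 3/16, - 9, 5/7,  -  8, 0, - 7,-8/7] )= [ - 9, - 9, - 8, - 7, - 7,-8/7, - 3/16,  0,  5/7]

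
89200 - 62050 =27150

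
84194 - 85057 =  - 863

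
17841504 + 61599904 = 79441408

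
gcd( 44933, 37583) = 49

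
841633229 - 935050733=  - 93417504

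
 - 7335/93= - 2445/31 = - 78.87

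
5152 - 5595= - 443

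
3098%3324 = 3098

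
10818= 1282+9536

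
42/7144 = 21/3572 = 0.01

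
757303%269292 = 218719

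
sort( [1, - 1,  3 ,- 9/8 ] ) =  [ - 9/8,- 1, 1, 3] 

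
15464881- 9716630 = 5748251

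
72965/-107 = - 682 + 9/107= - 681.92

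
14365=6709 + 7656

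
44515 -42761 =1754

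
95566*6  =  573396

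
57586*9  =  518274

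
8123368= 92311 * 88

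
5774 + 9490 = 15264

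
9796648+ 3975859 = 13772507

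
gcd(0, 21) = 21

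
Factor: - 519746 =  - 2^1 *31^1 * 83^1*101^1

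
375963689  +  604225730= 980189419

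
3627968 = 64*56687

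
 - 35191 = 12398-47589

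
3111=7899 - 4788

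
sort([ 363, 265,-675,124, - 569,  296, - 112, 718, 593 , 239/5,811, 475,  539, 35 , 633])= [ - 675, - 569, - 112,  35, 239/5, 124, 265,296,363 , 475, 539, 593 , 633, 718,811] 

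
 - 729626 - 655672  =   - 1385298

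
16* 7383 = 118128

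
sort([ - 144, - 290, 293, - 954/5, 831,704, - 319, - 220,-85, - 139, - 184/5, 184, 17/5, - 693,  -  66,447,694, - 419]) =[ - 693, - 419,-319, - 290, - 220, - 954/5, - 144, - 139, - 85,-66, - 184/5, 17/5,184,293, 447,  694, 704, 831 ]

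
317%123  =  71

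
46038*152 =6997776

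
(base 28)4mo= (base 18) bbe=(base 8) 7300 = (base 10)3776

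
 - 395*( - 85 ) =33575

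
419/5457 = 419/5457 = 0.08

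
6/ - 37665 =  - 2/12555 = - 0.00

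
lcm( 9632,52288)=366016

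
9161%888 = 281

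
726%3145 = 726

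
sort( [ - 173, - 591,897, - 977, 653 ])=[ - 977, - 591,- 173 , 653,897 ]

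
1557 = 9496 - 7939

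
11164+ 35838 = 47002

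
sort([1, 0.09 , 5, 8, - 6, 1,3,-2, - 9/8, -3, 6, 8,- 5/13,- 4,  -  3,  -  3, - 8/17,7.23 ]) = [-6, - 4, - 3, - 3, - 3, - 2, - 9/8, - 8/17,-5/13, 0.09, 1, 1,3, 5,  6,7.23, 8,8]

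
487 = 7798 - 7311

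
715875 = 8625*83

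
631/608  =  1 + 23/608= 1.04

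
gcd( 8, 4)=4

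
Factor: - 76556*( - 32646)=2499247176 = 2^3 *3^1*5441^1*19139^1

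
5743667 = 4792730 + 950937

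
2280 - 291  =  1989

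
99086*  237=23483382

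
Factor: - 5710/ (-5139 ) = 10/9 = 2^1*3^( - 2)*5^1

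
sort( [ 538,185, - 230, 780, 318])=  [-230, 185, 318, 538, 780 ]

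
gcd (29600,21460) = 740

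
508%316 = 192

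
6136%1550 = 1486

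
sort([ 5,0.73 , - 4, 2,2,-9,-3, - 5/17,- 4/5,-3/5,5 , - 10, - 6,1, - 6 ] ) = [ - 10,-9, - 6, - 6, - 4,-3 ,-4/5,-3/5,  -  5/17,0.73, 1,2,2, 5, 5]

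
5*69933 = 349665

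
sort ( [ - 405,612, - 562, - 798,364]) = [ - 798, - 562, - 405,364,612] 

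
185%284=185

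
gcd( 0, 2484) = 2484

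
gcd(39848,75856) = 8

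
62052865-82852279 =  - 20799414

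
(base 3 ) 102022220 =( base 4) 2001003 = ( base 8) 20103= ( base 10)8259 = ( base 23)fe2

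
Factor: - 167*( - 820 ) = 2^2*5^1*41^1*167^1= 136940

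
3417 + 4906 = 8323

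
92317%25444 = 15985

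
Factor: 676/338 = 2^1 = 2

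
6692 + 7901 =14593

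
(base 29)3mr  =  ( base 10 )3188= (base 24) 5ck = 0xc74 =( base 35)2L3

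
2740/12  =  228 + 1/3 = 228.33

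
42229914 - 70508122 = - 28278208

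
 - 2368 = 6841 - 9209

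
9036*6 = 54216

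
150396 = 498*302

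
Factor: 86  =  2^1*43^1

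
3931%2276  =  1655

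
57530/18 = 3196 + 1/9 = 3196.11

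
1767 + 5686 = 7453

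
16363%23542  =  16363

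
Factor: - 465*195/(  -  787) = 90675/787 = 3^2*5^2*13^1*31^1*787^( - 1) 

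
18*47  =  846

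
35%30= 5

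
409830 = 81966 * 5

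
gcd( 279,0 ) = 279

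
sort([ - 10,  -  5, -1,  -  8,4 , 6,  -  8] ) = [ - 10,  -  8, - 8,-5, - 1, 4,6 ]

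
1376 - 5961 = - 4585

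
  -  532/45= -12 + 8/45 = - 11.82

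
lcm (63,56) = 504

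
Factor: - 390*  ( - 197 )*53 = 2^1*3^1*5^1 * 13^1*53^1*197^1 = 4071990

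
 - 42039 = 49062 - 91101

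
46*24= 1104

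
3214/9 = 357  +  1/9 =357.11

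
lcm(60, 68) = 1020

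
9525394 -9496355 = 29039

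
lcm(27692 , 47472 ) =332304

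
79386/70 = 1134 + 3/35= 1134.09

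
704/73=704/73= 9.64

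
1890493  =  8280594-6390101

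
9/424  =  9/424 = 0.02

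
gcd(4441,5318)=1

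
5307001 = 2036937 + 3270064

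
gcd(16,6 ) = 2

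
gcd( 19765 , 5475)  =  5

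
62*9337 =578894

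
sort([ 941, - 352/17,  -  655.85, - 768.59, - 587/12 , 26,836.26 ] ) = [ - 768.59,-655.85, - 587/12, - 352/17, 26,836.26 , 941]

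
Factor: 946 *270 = 2^2*3^3 * 5^1*11^1*43^1 = 255420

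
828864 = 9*92096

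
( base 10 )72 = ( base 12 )60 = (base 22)36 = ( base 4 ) 1020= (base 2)1001000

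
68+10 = 78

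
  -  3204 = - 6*534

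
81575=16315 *5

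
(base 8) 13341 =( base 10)5857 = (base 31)62t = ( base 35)4RC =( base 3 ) 22000221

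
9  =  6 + 3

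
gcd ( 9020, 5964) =4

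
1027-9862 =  - 8835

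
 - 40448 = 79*( - 512 ) 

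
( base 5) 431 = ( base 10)116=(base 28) 44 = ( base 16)74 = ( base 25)4G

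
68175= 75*909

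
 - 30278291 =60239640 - 90517931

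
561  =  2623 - 2062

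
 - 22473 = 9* ( - 2497 )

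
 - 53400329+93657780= 40257451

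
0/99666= 0= 0.00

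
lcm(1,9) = 9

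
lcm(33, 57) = 627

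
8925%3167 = 2591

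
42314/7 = 42314/7  =  6044.86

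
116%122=116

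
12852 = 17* 756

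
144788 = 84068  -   - 60720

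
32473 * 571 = 18542083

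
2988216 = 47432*63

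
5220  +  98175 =103395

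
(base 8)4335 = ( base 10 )2269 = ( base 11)1783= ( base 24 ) 3MD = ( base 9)3101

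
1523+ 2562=4085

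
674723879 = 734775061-60051182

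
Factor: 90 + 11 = 101^1 = 101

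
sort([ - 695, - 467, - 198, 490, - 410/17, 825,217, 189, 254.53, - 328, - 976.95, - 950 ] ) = [ - 976.95, - 950, - 695, - 467, - 328, - 198, - 410/17,189,217,254.53, 490,  825 ] 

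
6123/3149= 1 + 2974/3149 = 1.94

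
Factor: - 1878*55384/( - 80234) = 7429368/5731 = 2^3*3^1*11^ ( - 1)*23^1*43^1*313^1 * 521^( - 1)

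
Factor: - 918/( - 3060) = 3/10 = 2^ ( - 1)*3^1*5^( - 1)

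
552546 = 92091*6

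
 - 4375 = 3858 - 8233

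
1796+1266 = 3062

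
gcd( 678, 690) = 6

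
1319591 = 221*5971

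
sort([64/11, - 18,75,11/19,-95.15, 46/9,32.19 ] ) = [ - 95.15, - 18 , 11/19,46/9,64/11,32.19,75 ]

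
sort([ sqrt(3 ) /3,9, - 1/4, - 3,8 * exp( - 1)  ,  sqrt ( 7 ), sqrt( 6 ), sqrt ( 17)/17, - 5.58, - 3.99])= [ - 5.58, - 3.99, - 3,  -  1/4, sqrt ( 17)/17,  sqrt ( 3)/3,sqrt(6), sqrt(7),8*exp ( - 1 ) , 9]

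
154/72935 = 154/72935=0.00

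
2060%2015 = 45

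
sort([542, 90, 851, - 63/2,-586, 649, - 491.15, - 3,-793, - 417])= [ - 793, - 586, -491.15, - 417, - 63/2, - 3, 90, 542, 649, 851 ]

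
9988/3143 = 9988/3143 = 3.18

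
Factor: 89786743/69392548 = 2^( - 2 )*17348137^ ( - 1)*89786743^1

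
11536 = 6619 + 4917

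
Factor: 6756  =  2^2*3^1*563^1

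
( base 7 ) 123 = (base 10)66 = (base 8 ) 102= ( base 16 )42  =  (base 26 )2e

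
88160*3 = 264480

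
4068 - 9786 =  - 5718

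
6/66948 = 1/11158 = 0.00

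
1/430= 1/430 =0.00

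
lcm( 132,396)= 396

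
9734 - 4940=4794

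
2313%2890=2313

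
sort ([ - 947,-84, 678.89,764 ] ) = [-947, - 84,678.89  ,  764]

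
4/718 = 2/359  =  0.01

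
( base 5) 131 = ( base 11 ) 38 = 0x29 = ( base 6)105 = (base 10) 41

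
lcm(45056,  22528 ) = 45056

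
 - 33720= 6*(-5620 )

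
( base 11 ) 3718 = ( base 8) 11373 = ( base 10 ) 4859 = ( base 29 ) 5mg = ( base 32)4NR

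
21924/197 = 111  +  57/197 = 111.29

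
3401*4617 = 15702417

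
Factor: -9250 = - 2^1*5^3 *37^1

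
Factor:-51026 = -2^1*31^1*823^1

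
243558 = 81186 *3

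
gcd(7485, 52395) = 7485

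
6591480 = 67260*98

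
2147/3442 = 2147/3442 =0.62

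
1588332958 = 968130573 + 620202385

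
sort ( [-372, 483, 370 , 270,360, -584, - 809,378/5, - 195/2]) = [- 809, - 584, - 372,  -  195/2, 378/5 , 270, 360, 370, 483 ] 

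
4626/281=16 + 130/281=16.46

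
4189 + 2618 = 6807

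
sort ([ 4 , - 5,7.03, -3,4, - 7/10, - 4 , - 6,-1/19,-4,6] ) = [ - 6, - 5, - 4, - 4, - 3, - 7/10, - 1/19,4,4,6,7.03 ]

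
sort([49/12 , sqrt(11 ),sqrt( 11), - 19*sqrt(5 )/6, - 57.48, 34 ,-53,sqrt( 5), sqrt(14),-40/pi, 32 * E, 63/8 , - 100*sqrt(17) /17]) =[  -  57.48,- 53, - 100*sqrt(17 )/17,  -  40/pi,-19*sqrt(5) /6,  sqrt(5),sqrt( 11), sqrt(11),  sqrt ( 14 ) , 49/12,63/8, 34,  32*E] 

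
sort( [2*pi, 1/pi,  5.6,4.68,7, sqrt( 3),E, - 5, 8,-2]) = [  -  5,-2, 1/pi,sqrt(3),E, 4.68,5.6,2* pi,  7,8 ] 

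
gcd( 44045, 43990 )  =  5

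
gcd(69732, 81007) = 1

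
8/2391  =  8/2391 =0.00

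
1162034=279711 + 882323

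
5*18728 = 93640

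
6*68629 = 411774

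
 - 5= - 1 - 4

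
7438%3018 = 1402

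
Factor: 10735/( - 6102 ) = - 2^(-1)*3^ ( - 3)*5^1*19^1 = -95/54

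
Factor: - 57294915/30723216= -2^( - 4)*5^1*17^( - 1)*23^ (-1)*1637^(-1)*3819661^1 = -  19098305/10241072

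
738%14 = 10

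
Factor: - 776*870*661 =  - 446254320 = -2^4*3^1*5^1*29^1*97^1 * 661^1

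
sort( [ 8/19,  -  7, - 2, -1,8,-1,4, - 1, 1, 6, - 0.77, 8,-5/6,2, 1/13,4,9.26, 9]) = [  -  7,-2, - 1, - 1, - 1, - 5/6, - 0.77,1/13 , 8/19,1,2,4,4,6 , 8,8,9, 9.26]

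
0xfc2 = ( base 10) 4034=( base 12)2402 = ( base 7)14522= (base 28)542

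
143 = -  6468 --6611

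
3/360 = 1/120 = 0.01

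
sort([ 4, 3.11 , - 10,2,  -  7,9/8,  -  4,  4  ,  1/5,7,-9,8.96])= [ - 10, -9, - 7, - 4,1/5, 9/8,2,3.11,4 , 4,7, 8.96 ] 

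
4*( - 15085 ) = - 60340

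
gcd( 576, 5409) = 9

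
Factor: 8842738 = 2^1*29^1*152461^1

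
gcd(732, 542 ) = 2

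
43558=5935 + 37623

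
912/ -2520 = -1 + 67/105 = - 0.36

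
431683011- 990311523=-558628512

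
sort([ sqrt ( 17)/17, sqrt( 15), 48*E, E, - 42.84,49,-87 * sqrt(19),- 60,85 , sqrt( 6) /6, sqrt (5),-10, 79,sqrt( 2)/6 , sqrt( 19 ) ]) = [ - 87*sqrt( 19),  -  60, - 42.84, - 10,sqrt(2) /6,sqrt( 17)/17, sqrt( 6) /6, sqrt( 5 ),E, sqrt( 15 ) , sqrt(  19),  49,79, 85, 48 * E]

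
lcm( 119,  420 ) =7140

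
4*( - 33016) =-132064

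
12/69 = 4/23  =  0.17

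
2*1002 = 2004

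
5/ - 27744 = -5/27744 = - 0.00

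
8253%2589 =486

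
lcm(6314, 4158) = 170478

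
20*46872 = 937440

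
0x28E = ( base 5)10104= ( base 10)654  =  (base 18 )206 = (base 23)15a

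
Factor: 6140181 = 3^1*2046727^1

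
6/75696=1/12616  =  0.00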